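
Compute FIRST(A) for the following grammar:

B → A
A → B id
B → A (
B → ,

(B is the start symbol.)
FIRST sets of the other non-terminals involved (by the same procedure, iterated to a fixed point):
  FIRST(B) = { ',' }

From A → B id:
  - B is a non-terminal: add FIRST(B) \ {ε} = { ',' }
    B is not nullable, so stop

Collecting: FIRST(A) = { ',' }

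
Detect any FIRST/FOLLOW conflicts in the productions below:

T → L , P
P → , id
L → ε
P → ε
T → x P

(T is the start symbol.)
No FIRST/FOLLOW conflicts.

Nullable non-terminals: L, P.
L has a nullable alternative but only one production, so nothing to check.

P: nullable alternative(s) P → ε; FOLLOW(P) = { $ }
  P → , id: FIRST \ {ε} = { ',' } — disjoint from FOLLOW(P)
  P → ε: FIRST \ {ε} = { } — this is the only nullable alternative, skip

T has no nullable alternative, so no FIRST/FOLLOW check is needed there.

No FIRST/FOLLOW conflicts found.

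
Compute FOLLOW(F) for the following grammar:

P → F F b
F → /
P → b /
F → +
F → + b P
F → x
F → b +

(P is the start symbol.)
{ '+', '/', 'b', 'x' }

To compute FOLLOW(F), find every occurrence of F on a right-hand side N → α F β: add FIRST(β) \ {ε}, and if β is empty or nullable also add FOLLOW(N). Iterate to a fixed point.

In P → F F b: F is followed by F b, add FIRST(F b) \ {ε} = { '+', '/', 'b', 'x' }
In P → F F b: F is followed by b, add FIRST(b) \ {ε} = { 'b' }

Taking the union: FOLLOW(F) = { '+', '/', 'b', 'x' }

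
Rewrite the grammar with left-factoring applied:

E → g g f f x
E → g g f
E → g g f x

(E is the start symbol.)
E → g g f E'
E' → f x
E' → ε
E' → x

Left-factoring transforms A → αβ₁ | αβ₂ into A → αA' and A' → β₁ | β₂
(α is the longest common prefix among the alternatives). Repeat until
no nonterminal has two alternatives with a common prefix.

Round 1: E has alternatives sharing prefix 'g g f'. Introduce E': E → g g f E'
  Add: E' → f x
  Add: E' → ε
  Add: E' → x

No remaining common prefixes — done.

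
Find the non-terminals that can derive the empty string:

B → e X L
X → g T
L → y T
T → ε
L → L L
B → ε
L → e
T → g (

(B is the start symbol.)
A non-terminal is nullable if it can derive ε (the empty string): either it has an ε-production, or it has a production whose right-hand side consists entirely of nullable non-terminals.

ε-productions: T → ε, B → ε
So T, B are immediately nullable.
No further non-terminal can be added: every production for the remaining non-terminals contains a terminal or a non-nullable non-terminal.
Nullable = { 'B', 'T' }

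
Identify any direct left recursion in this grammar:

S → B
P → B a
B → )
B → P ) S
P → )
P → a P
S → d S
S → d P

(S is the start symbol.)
No direct left recursion

Direct left recursion occurs when N → N α for some non-terminal N (the right-hand side begins with the left-hand side itself).

S → B: starts with B
P → B a: starts with B
B → ): starts with ')'
B → P ) S: starts with P
P → ): starts with ')'
P → a P: starts with a
S → d S: starts with d
S → d P: starts with d

No direct left recursion found.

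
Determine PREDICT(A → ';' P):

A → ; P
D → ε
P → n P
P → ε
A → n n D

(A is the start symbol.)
PREDICT(A → ';' P) = (FIRST(RHS) \ {ε}) ∪ (FOLLOW(A) if ε ∈ FIRST(RHS), i.e. RHS ⇒* ε)
FIRST(';' P) = { ';' }
ε ∉ FIRST(';' P), so FOLLOW(A) is not added.
PREDICT(A → ';' P) = { ';' }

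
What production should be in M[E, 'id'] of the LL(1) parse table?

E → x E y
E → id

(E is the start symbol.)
To find M[E, 'id'], we find productions for E where 'id' is in the predict set (PREDICT(N → α) = (FIRST(α) \ {ε}) ∪ (FOLLOW(N) if α ⇒* ε)).

E → x E y: PREDICT = { 'x' }
E → id: PREDICT = { 'id' }
  'id' is in predict set, so this production goes in M[E, 'id']

M[E, 'id'] = E → id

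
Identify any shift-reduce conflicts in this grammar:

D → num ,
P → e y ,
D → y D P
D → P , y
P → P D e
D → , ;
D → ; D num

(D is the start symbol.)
A shift-reduce conflict occurs when an LR(0) state has both:
  - a complete (reduce) item [A → α .] (dot at the end), and
  - a shift item [B → β . c γ] (dot before a terminal).

Augment with D' → D and build the canonical LR(0) collection (I0 = CLOSURE({[D' → . D]}), then GOTO on every symbol after a dot until no new states appear). It has 20 states:
  I0: { [D → . , ;], [D → . ; D num], [D → . P , y], [D → . num ,], [D → . y D P], [D' → . D], [P → . P D e], [P → . e y ,] }  — shift
  I1: { [D → , . ;] }  — shift
  I2: { [D → . , ;], [D → . ; D num], [D → . P , y], [D → . num ,], [D → . y D P], [D → ; . D num], [P → . P D e], [P → . e y ,] }  — shift
  I3: { [D' → D .] }  — accept
  I4: { [D → . , ;], [D → . ; D num], [D → . P , y], [D → . num ,], [D → . y D P], [D → P . , y], [P → . P D e], [P → . e y ,], [P → P . D e] }  — shift
  I5: { [P → e . y ,] }  — shift
  I6: { [D → num . ,] }  — shift
  I7: { [D → . , ;], [D → . ; D num], [D → . P , y], [D → . num ,], [D → . y D P], [D → y . D P], [P → . P D e], [P → . e y ,] }  — shift
  I8: { [D → y D . P], [P → . P D e], [P → . e y ,] }  — shift
  I9: { [D → . , ;], [D → . ; D num], [D → . P , y], [D → . num ,], [D → . y D P], [D → y D P .], [P → . P D e], [P → . e y ,], [P → P . D e] }  — shift, reduce
  I10: { [P → P D . e] }  — shift
  I11: { [P → P D e .] }  — reduce
  I12: { [D → num , .] }  — reduce
  I13: { [P → e y . ,] }  — shift
  I14: { [P → e y , .] }  — reduce
  I15: { [D → , . ;], [D → P , . y] }  — shift
  I16: { [D → , ; .] }  — reduce
  I17: { [D → P , y .] }  — reduce
  I18: { [D → ; D . num] }  — shift
  I19: { [D → ; D num .] }  — reduce

I9 contains reduce item [D → y D P .] and shift items [D → . , ;], [D → . ; D num], [D → . num ,], [D → . y D P], [P → . e y ,] — shift-reduce conflict.

Answer: Yes — I9: [D → y D P .] vs [D → . , ;]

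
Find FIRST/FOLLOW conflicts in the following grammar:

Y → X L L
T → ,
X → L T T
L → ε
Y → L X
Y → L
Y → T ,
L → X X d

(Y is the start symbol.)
A FIRST/FOLLOW conflict occurs when a non-terminal N has a nullable alternative N → β (β ⇒* ε) and another alternative N → α with FIRST(α) ∩ FOLLOW(N) ≠ ∅: on such a lookahead the parser cannot decide between expanding α and letting N vanish via β.

Nullable non-terminals: L, Y.
FIRST sets used below: FIRST(X) = { ',' }, FIRST(L) = { ',', ε }, FIRST(T) = { ',' }

L: nullable alternative(s) L → ε; FOLLOW(L) = { $, ',' }
  L → ε: FIRST \ {ε} = { } — this is the only nullable alternative, skip
  L → X X d: FIRST \ {ε} = { ',' } — overlaps FOLLOW(L) on { ',' }: CONFLICT

Y: nullable alternative(s) Y → L; FOLLOW(Y) = { $ }
  Y → X L L: FIRST \ {ε} = { ',' } — disjoint from FOLLOW(Y)
  Y → L X: FIRST \ {ε} = { ',' } — disjoint from FOLLOW(Y)
  Y → L: FIRST \ {ε} = { ',' } — this is the only nullable alternative, skip
  Y → T ,: FIRST \ {ε} = { ',' } — disjoint from FOLLOW(Y)

T, X have no nullable alternative, so no FIRST/FOLLOW check is needed there.

So the grammar has 1 FIRST/FOLLOW conflict (marked CONFLICT above).

Answer: Yes. L → X X d with FOLLOW(L) on { ',' }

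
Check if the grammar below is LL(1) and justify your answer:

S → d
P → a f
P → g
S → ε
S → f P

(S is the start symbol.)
Yes, the grammar is LL(1).

A grammar is LL(1) if for each non-terminal N with multiple productions, the predict sets of those productions are pairwise disjoint, where PREDICT(N → α) = (FIRST(α) \ {ε}) ∪ (FOLLOW(N) if α ⇒* ε).

Relevant sets:
  FOLLOW(S) = { $ }

For S:
  PREDICT(S → d) = { 'd' }
  PREDICT(S → ε) = { $ }
  PREDICT(S → f P) = { 'f' }
For P:
  PREDICT(P → a f) = { 'a' }
  PREDICT(P → g) = { 'g' }

All predict sets are disjoint. The grammar IS LL(1).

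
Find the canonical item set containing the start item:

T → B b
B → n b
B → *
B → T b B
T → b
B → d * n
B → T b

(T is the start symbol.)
{ [B → . *], [B → . T b B], [B → . T b], [B → . d * n], [B → . n b], [T → . B b], [T → . b], [T' → . T] }

First, augment the grammar with T' → T
I₀ = CLOSURE({ [T' → . T] }):
  [T' → . T] has the dot before T: add [T → . B b], [T → . b]
  [T → . B b] has the dot before B: add [B → . n b], [B → . *], [B → . T b B], [B → . d * n], [B → . T b]
No further items can be added.

I₀ = { [B → . *], [B → . T b B], [B → . T b], [B → . d * n], [B → . n b], [T → . B b], [T → . b], [T' → . T] }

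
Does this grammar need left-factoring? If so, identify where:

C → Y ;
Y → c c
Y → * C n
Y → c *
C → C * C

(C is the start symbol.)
Yes, Y has productions with common prefix 'c'

Left-factoring is needed when two productions for the same non-terminal
share a common prefix on the right-hand side.

Productions for C:
  C → Y ;
  C → C * C
Productions for Y:
  Y → c c
  Y → * C n
  Y → c *

Found common prefix 'c' in productions for Y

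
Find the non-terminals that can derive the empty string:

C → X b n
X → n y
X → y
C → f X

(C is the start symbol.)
There are no ε-productions, so no non-terminal can derive ε.
No non-terminals are nullable.

Answer: None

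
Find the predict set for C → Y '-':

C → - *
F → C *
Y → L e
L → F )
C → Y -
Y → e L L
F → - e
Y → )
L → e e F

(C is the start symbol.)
{ ')', '-', 'e' }

PREDICT(C → Y '-') = (FIRST(RHS) \ {ε}) ∪ (FOLLOW(C) if ε ∈ FIRST(RHS), i.e. RHS ⇒* ε)
FIRST(Y) = { ')', '-', 'e' }
FIRST(Y '-') = { ')', '-', 'e' }
ε ∉ FIRST(Y '-'), so FOLLOW(C) is not added.
PREDICT(C → Y '-') = { ')', '-', 'e' }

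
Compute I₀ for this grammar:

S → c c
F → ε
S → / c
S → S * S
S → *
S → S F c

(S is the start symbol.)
First, augment the grammar with S' → S
I₀ = CLOSURE({ [S' → . S] }):
  [S' → . S] has the dot before S: add [S → . c c], [S → . / c], [S → . S * S], [S → . *], [S → . S F c]
No further items can be added.

I₀ = { [S → . *], [S → . / c], [S → . S * S], [S → . S F c], [S → . c c], [S' → . S] }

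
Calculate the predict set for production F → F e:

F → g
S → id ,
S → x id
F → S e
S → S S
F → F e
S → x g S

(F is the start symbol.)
PREDICT(F → F e) = (FIRST(RHS) \ {ε}) ∪ (FOLLOW(F) if ε ∈ FIRST(RHS), i.e. RHS ⇒* ε)
FIRST(F) = { 'g', 'id', 'x' }
FIRST(F e) = { 'g', 'id', 'x' }
ε ∉ FIRST(F e), so FOLLOW(F) is not added.
PREDICT(F → F e) = { 'g', 'id', 'x' }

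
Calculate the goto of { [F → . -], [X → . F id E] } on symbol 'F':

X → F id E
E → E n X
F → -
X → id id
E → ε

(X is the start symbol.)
GOTO(I, 'F') = CLOSURE({ [A → αX.β] : [A → α.Xβ] ∈ I, X = 'F' })

Items with dot before 'F', with the dot advanced:
  [X → . F id E] → [X → F . id E]
Closure adds nothing (no advanced item has the dot before a non-terminal).

GOTO = { [X → F . id E] }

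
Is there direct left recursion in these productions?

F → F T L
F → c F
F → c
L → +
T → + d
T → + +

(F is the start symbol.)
F → F T L: LEFT RECURSIVE (starts with F)
F → c F: starts with c
F → c: starts with c
L → +: starts with '+'
T → + d: starts with '+'
T → + +: starts with '+'

The grammar has direct left recursion on: F.

Answer: Yes, F is left-recursive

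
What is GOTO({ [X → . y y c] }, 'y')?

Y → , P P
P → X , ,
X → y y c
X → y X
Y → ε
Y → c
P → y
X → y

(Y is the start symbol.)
GOTO(I, 'y') = CLOSURE({ [A → αX.β] : [A → α.Xβ] ∈ I, X = 'y' })

Items with dot before 'y', with the dot advanced:
  [X → . y y c] → [X → y . y c]
Closure adds nothing (no advanced item has the dot before a non-terminal).

GOTO = { [X → y . y c] }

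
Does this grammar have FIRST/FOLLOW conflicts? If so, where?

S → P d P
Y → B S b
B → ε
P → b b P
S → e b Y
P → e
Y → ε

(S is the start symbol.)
A FIRST/FOLLOW conflict occurs when a non-terminal N has a nullable alternative N → β (β ⇒* ε) and another alternative N → α with FIRST(α) ∩ FOLLOW(N) ≠ ∅: on such a lookahead the parser cannot decide between expanding α and letting N vanish via β.

Nullable non-terminals: B, Y.
FIRST sets used below: FIRST(B) = { ε }, FIRST(S) = { 'b', 'e' }
B has a nullable alternative but only one production, so nothing to check.

Y: nullable alternative(s) Y → ε; FOLLOW(Y) = { $, 'b' }
  Y → B S b: FIRST \ {ε} = { 'b', 'e' } — overlaps FOLLOW(Y) on { 'b' }: CONFLICT
  Y → ε: FIRST \ {ε} = { } — this is the only nullable alternative, skip

P, S have no nullable alternative, so no FIRST/FOLLOW check is needed there.

So the grammar has 1 FIRST/FOLLOW conflict (marked CONFLICT above).

Answer: Yes. Y → B S b with FOLLOW(Y) on { 'b' }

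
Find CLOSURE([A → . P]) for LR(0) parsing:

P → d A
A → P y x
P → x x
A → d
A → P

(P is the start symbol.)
Start with: [A → . P]
  [A → . P] has the dot before P: add [P → . d A], [P → . x x]
No further items can be added.

CLOSURE = { [A → . P], [P → . d A], [P → . x x] }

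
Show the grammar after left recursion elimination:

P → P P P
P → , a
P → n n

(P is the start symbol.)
P is directly left-recursive. The standard transformation for
  A → A α₁ | ... | A α_m | β₁ | ... | β_n
is
  A  → β₁ A' | ... | β_n A'
  A' → α₁ A' | ... | α_m A' | ε

P → , a becomes P → , a P'
P → n n becomes P → n n P'
P → P P P becomes P' → P P P'
Add P' → ε

Resulting grammar:
P → , a P'
P → n n P'
P' → P P P'
P' → ε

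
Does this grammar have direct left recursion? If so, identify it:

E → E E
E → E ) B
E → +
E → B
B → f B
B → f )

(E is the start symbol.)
E → E E: LEFT RECURSIVE (starts with E)
E → E ) B: LEFT RECURSIVE (starts with E)
E → +: starts with '+'
E → B: starts with B
B → f B: starts with f
B → f ): starts with f

The grammar has direct left recursion on: E.

Answer: Yes, E is left-recursive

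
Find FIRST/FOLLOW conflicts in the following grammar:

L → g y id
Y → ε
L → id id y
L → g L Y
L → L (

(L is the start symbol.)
A FIRST/FOLLOW conflict occurs when a non-terminal N has a nullable alternative N → β (β ⇒* ε) and another alternative N → α with FIRST(α) ∩ FOLLOW(N) ≠ ∅: on such a lookahead the parser cannot decide between expanding α and letting N vanish via β.

Nullable non-terminals: Y.
Y has a nullable alternative but only one production, so nothing to check.

L has no nullable alternative, so no FIRST/FOLLOW check is needed there.

No FIRST/FOLLOW conflicts found.

Answer: No FIRST/FOLLOW conflicts.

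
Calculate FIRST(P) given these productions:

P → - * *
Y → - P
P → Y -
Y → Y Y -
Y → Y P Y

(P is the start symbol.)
{ '-' }

To compute FIRST(P), examine every production with P on the left-hand side, reading each right-hand side left to right until a non-nullable symbol is reached.

FIRST sets of the other non-terminals involved (by the same procedure, iterated to a fixed point):
  FIRST(Y) = { '-' }

From P → - * *:
  - '-' is a terminal: add '-' and stop
From P → Y -:
  - Y is a non-terminal: add FIRST(Y) \ {ε} = { '-' }
    Y is not nullable, so stop

Collecting: FIRST(P) = { '-' }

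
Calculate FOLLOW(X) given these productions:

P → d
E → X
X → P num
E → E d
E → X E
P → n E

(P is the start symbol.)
To compute FOLLOW(X), find every occurrence of X on a right-hand side N → α X β: add FIRST(β) \ {ε}, and if β is empty or nullable also add FOLLOW(N). Iterate to a fixed point.

In E → X: X is at the end, add FOLLOW(E)
In E → X E: X is followed by E, add FIRST(E) \ {ε} = { 'd', 'n' }

The FOLLOW sets referred to above (computed the same way, to a fixed point):
  FOLLOW(E) = { $, 'd', 'num' }

Taking the union: FOLLOW(X) = { $, 'd', 'n', 'num' }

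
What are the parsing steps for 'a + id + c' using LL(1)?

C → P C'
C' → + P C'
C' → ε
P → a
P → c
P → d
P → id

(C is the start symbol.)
LL(1) parsing maintains a stack (initially the start symbol over $) and the input. At each step: if the stack top is a terminal, match it against the current input token; if it is a non-terminal N, replace it with the RHS of M[N, lookahead] (the unique production whose predict set contains the lookahead).

Stack is shown with the top on the left.

Stack     Input         Action
------------------------------
C $       a + id + c $  output C → P C'
P C' $    a + id + c $  output P → a
a C' $    a + id + c $  match 'a'
C' $      + id + c $    output C' → + P C'
+ P C' $  + id + c $    match '+'
P C' $    id + c $      output P → id
id C' $   id + c $      match 'id'
C' $      + c $         output C' → + P C'
+ P C' $  + c $         match '+'
P C' $    c $           output P → c
c C' $    c $           match 'c'
C' $      $             output C' → ε
$         $             accept

The string is accepted.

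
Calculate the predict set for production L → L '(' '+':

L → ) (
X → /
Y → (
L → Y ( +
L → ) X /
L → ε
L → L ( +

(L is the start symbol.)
PREDICT(L → L '(' '+') = (FIRST(RHS) \ {ε}) ∪ (FOLLOW(L) if ε ∈ FIRST(RHS), i.e. RHS ⇒* ε)
FIRST(L) = { '(', ')', ε }
FIRST(L '(' '+') = { '(', ')' }
ε ∉ FIRST(L '(' '+'), so FOLLOW(L) is not added.
PREDICT(L → L '(' '+') = { '(', ')' }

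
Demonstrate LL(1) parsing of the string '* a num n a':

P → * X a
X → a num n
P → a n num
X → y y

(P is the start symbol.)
LL(1) parsing maintains a stack (initially the start symbol over $) and the input. At each step: if the stack top is a terminal, match it against the current input token; if it is a non-terminal N, replace it with the RHS of M[N, lookahead] (the unique production whose predict set contains the lookahead).

Stack is shown with the top on the left.

Stack        Input          Action
----------------------------------
P $          * a num n a $  output P → * X a
* X a $      * a num n a $  match '*'
X a $        a num n a $    output X → a num n
a num n a $  a num n a $    match 'a'
num n a $    num n a $      match 'num'
n a $        n a $          match 'n'
a $          a $            match 'a'
$            $              accept

The string is accepted.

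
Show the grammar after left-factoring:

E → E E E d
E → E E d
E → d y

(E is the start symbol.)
E → E E E'
E' → E d
E' → d
E → d y

Left-factoring transforms A → αβ₁ | αβ₂ into A → αA' and A' → β₁ | β₂
(α is the longest common prefix among the alternatives). Repeat until
no nonterminal has two alternatives with a common prefix.

Round 1: E has alternatives sharing prefix 'E E'. Introduce E': E → E E E'
  Add: E' → E d
  Add: E' → d

No remaining common prefixes — done.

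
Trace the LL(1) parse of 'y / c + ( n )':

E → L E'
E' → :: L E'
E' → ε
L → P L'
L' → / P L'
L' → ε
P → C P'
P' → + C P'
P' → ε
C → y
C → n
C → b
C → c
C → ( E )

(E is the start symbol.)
LL(1) parsing maintains a stack (initially the start symbol over $) and the input. At each step: if the stack top is a terminal, match it against the current input token; if it is a non-terminal N, replace it with the RHS of M[N, lookahead] (the unique production whose predict set contains the lookahead).

Stack is shown with the top on the left.

Stack                    Input            Action
------------------------------------------------
E $                      y / c + ( n ) $  output E → L E'
L E' $                   y / c + ( n ) $  output L → P L'
P L' E' $                y / c + ( n ) $  output P → C P'
C P' L' E' $             y / c + ( n ) $  output C → y
y P' L' E' $             y / c + ( n ) $  match 'y'
P' L' E' $               / c + ( n ) $    output P' → ε
L' E' $                  / c + ( n ) $    output L' → / P L'
/ P L' E' $              / c + ( n ) $    match '/'
P L' E' $                c + ( n ) $      output P → C P'
C P' L' E' $             c + ( n ) $      output C → c
c P' L' E' $             c + ( n ) $      match 'c'
P' L' E' $               + ( n ) $        output P' → + C P'
+ C P' L' E' $           + ( n ) $        match '+'
C P' L' E' $             ( n ) $          output C → ( E )
( E ) P' L' E' $         ( n ) $          match '('
E ) P' L' E' $           n ) $            output E → L E'
L E' ) P' L' E' $        n ) $            output L → P L'
P L' E' ) P' L' E' $     n ) $            output P → C P'
C P' L' E' ) P' L' E' $  n ) $            output C → n
n P' L' E' ) P' L' E' $  n ) $            match 'n'
P' L' E' ) P' L' E' $    ) $              output P' → ε
L' E' ) P' L' E' $       ) $              output L' → ε
E' ) P' L' E' $          ) $              output E' → ε
) P' L' E' $             ) $              match ')'
P' L' E' $               $                output P' → ε
L' E' $                  $                output L' → ε
E' $                     $                output E' → ε
$                        $                accept

The string is accepted.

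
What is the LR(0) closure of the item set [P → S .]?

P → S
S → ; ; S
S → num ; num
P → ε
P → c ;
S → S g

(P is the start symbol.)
{ [P → S .] }

To compute CLOSURE, for each item [A → α.Bβ] where B is a non-terminal, add [B → .γ] for all productions B → γ; repeat for the newly added items until nothing changes.

Start with: [P → S .]
The dot is at the end, so nothing is added.

CLOSURE = { [P → S .] }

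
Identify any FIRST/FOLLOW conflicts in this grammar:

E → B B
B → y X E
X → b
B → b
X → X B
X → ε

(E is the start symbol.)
A FIRST/FOLLOW conflict occurs when a non-terminal N has a nullable alternative N → β (β ⇒* ε) and another alternative N → α with FIRST(α) ∩ FOLLOW(N) ≠ ∅: on such a lookahead the parser cannot decide between expanding α and letting N vanish via β.

Nullable non-terminals: X.
FIRST sets used below: FIRST(X) = { 'b', 'y', ε }, FIRST(B) = { 'b', 'y' }

X: nullable alternative(s) X → ε; FOLLOW(X) = { 'b', 'y' }
  X → b: FIRST \ {ε} = { 'b' } — overlaps FOLLOW(X) on { 'b' }: CONFLICT
  X → X B: FIRST \ {ε} = { 'b', 'y' } — overlaps FOLLOW(X) on { 'b', 'y' }: CONFLICT
  X → ε: FIRST \ {ε} = { } — this is the only nullable alternative, skip

B, E have no nullable alternative, so no FIRST/FOLLOW check is needed there.

So the grammar has 2 FIRST/FOLLOW conflicts (marked CONFLICT above).

Answer: Yes. X → b with FOLLOW(X) on { 'b' }; X → X B with FOLLOW(X) on { 'b', 'y' }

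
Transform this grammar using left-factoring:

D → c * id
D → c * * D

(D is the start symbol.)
D → c * D'
D' → id
D' → * D

Left-factoring transforms A → αβ₁ | αβ₂ into A → αA' and A' → β₁ | β₂
(α is the longest common prefix among the alternatives). Repeat until
no nonterminal has two alternatives with a common prefix.

Round 1: D has alternatives sharing prefix 'c *'. Introduce D': D → c * D'
  Add: D' → id
  Add: D' → * D

No remaining common prefixes — done.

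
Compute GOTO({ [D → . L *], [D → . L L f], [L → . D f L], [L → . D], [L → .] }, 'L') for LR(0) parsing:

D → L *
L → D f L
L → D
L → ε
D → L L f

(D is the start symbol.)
GOTO(I, 'L') = CLOSURE({ [A → αX.β] : [A → α.Xβ] ∈ I, X = 'L' })

Items with dot before 'L', with the dot advanced:
  [D → . L *] → [D → L . *]
  [D → . L L f] → [D → L . L f]
Closure of the advanced items:
  [D → L . L f] has the dot before L: add [L → . D f L], [L → . D], [L → .]
  [L → . D f L] has the dot before D: add [D → . L *], [D → . L L f]

GOTO = { [D → . L *], [D → . L L f], [D → L . *], [D → L . L f], [L → . D f L], [L → . D], [L → .] }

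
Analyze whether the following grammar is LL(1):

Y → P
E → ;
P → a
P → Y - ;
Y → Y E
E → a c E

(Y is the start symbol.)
A grammar is LL(1) if for each non-terminal N with multiple productions, the predict sets of those productions are pairwise disjoint, where PREDICT(N → α) = (FIRST(α) \ {ε}) ∪ (FOLLOW(N) if α ⇒* ε).

Relevant sets:
  FIRST(P) = { 'a' }
  FIRST(Y) = { 'a' }

For Y:
  PREDICT(Y → P) = { 'a' }
  PREDICT(Y → Y E) = { 'a' }
For E:
  PREDICT(E → ';') = { ';' }
  PREDICT(E → a c E) = { 'a' }
For P:
  PREDICT(P → a) = { 'a' }
  PREDICT(P → Y '-' ';') = { 'a' }

Conflict found: Predict set conflict for Y: { 'a' }
The grammar is NOT LL(1).

Answer: No. Predict set conflict for Y: { 'a' }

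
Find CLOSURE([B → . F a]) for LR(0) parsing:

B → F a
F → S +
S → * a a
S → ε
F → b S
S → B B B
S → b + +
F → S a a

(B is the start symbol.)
{ [B → . F a], [F → . S +], [F → . S a a], [F → . b S], [S → . * a a], [S → . B B B], [S → . b + +], [S → .] }

To compute CLOSURE, for each item [A → α.Bβ] where B is a non-terminal, add [B → .γ] for all productions B → γ; repeat for the newly added items until nothing changes.

Start with: [B → . F a]
  [B → . F a] has the dot before F: add [F → . S +], [F → . b S], [F → . S a a]
  [F → . S +] has the dot before S: add [S → . * a a], [S → .], [S → . B B B], [S → . b + +]
  [S → . B B B] has the dot before B: all B-items already present
No further items can be added.

CLOSURE = { [B → . F a], [F → . S +], [F → . S a a], [F → . b S], [S → . * a a], [S → . B B B], [S → . b + +], [S → .] }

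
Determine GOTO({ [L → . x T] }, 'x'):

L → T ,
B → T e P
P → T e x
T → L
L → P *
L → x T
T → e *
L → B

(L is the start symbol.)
GOTO(I, 'x') = CLOSURE({ [A → αX.β] : [A → α.Xβ] ∈ I, X = 'x' })

Items with dot before 'x', with the dot advanced:
  [L → . x T] → [L → x . T]
Closure of the advanced items:
  [L → x . T] has the dot before T: add [T → . L], [T → . e *]
  [T → . L] has the dot before L: add [L → . T ,], [L → . P *], [L → . x T], [L → . B]
  [L → . P *] has the dot before P: add [P → . T e x]
  [L → . B] has the dot before B: add [B → . T e P]

GOTO = { [B → . T e P], [L → . B], [L → . P *], [L → . T ,], [L → . x T], [L → x . T], [P → . T e x], [T → . L], [T → . e *] }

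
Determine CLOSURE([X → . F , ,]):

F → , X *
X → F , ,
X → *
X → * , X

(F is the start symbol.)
To compute CLOSURE, for each item [A → α.Bβ] where B is a non-terminal, add [B → .γ] for all productions B → γ; repeat for the newly added items until nothing changes.

Start with: [X → . F , ,]
  [X → . F , ,] has the dot before F: add [F → . , X *]
No further items can be added.

CLOSURE = { [F → . , X *], [X → . F , ,] }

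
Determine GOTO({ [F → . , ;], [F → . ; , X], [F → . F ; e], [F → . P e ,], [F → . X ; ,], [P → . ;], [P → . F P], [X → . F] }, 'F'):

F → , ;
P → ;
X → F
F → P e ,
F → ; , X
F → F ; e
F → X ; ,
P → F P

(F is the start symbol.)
GOTO(I, 'F') = CLOSURE({ [A → αX.β] : [A → α.Xβ] ∈ I, X = 'F' })

Items with dot before 'F', with the dot advanced:
  [F → . F ; e] → [F → F . ; e]
  [P → . F P] → [P → F . P]
  [X → . F] → [X → F .]
Closure of the advanced items:
  [P → F . P] has the dot before P: add [P → . ;], [P → . F P]
  [P → . F P] has the dot before F: add [F → . , ;], [F → . P e ,], [F → . ; , X], [F → . F ; e], [F → . X ; ,]
  [F → . X ; ,] has the dot before X: add [X → . F]

GOTO = { [F → . , ;], [F → . ; , X], [F → . F ; e], [F → . P e ,], [F → . X ; ,], [F → F . ; e], [P → . ;], [P → . F P], [P → F . P], [X → . F], [X → F .] }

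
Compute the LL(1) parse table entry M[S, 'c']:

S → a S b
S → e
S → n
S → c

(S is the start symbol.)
To find M[S, 'c'], we find productions for S where 'c' is in the predict set (PREDICT(N → α) = (FIRST(α) \ {ε}) ∪ (FOLLOW(N) if α ⇒* ε)).

S → a S b: PREDICT = { 'a' }
S → e: PREDICT = { 'e' }
S → n: PREDICT = { 'n' }
S → c: PREDICT = { 'c' }
  'c' is in predict set, so this production goes in M[S, 'c']

M[S, 'c'] = S → c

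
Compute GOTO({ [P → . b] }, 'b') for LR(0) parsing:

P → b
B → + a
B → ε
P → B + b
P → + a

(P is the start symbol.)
GOTO(I, 'b') = CLOSURE({ [A → αX.β] : [A → α.Xβ] ∈ I, X = 'b' })

Items with dot before 'b', with the dot advanced:
  [P → . b] → [P → b .]
Closure adds nothing (no advanced item has the dot before a non-terminal).

GOTO = { [P → b .] }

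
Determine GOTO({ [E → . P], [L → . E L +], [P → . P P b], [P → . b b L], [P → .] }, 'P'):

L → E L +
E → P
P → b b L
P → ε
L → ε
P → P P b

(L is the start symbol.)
{ [E → P .], [P → . P P b], [P → . b b L], [P → .], [P → P . P b] }

GOTO(I, 'P') = CLOSURE({ [A → αX.β] : [A → α.Xβ] ∈ I, X = 'P' })

Items with dot before 'P', with the dot advanced:
  [E → . P] → [E → P .]
  [P → . P P b] → [P → P . P b]
Closure of the advanced items:
  [P → P . P b] has the dot before P: add [P → . b b L], [P → .], [P → . P P b]

GOTO = { [E → P .], [P → . P P b], [P → . b b L], [P → .], [P → P . P b] }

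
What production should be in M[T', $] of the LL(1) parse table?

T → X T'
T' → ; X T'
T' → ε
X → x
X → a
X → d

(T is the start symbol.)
T' → ε

To find M[T', $], we find productions for T' where $ is in the predict set (PREDICT(N → α) = (FIRST(α) \ {ε}) ∪ (FOLLOW(N) if α ⇒* ε)).

Relevant sets:
  FOLLOW(T') = { $ }

T' → ; X T': PREDICT = { ';' }
T' → ε: PREDICT = { $ }
  $ is in predict set, so this production goes in M[T', $]

M[T', $] = T' → ε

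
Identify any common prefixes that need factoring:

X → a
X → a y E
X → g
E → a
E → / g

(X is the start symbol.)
Left-factoring is needed when two productions for the same non-terminal
share a common prefix on the right-hand side.

Productions for X:
  X → a
  X → a y E
  X → g
Productions for E:
  E → a
  E → / g

Found common prefix 'a' in productions for X

Answer: Yes, X has productions with common prefix 'a'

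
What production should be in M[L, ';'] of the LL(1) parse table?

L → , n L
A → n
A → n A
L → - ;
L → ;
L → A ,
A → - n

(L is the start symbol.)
To find M[L, ';'], we find productions for L where ';' is in the predict set (PREDICT(N → α) = (FIRST(α) \ {ε}) ∪ (FOLLOW(N) if α ⇒* ε)).

Relevant sets:
  FIRST(A) = { '-', 'n' }

L → , n L: PREDICT = { ',' }
L → - ;: PREDICT = { '-' }
L → ;: PREDICT = { ';' }
  ';' is in predict set, so this production goes in M[L, ';']
L → A ,: PREDICT = { '-', 'n' }

M[L, ';'] = L → ;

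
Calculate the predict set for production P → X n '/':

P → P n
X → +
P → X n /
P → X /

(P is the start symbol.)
{ '+' }

PREDICT(P → X n '/') = (FIRST(RHS) \ {ε}) ∪ (FOLLOW(P) if ε ∈ FIRST(RHS), i.e. RHS ⇒* ε)
FIRST(X) = { '+' }
FIRST(X n '/') = { '+' }
ε ∉ FIRST(X n '/'), so FOLLOW(P) is not added.
PREDICT(P → X n '/') = { '+' }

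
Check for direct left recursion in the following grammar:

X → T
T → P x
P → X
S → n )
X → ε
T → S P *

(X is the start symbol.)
No direct left recursion

Direct left recursion occurs when N → N α for some non-terminal N (the right-hand side begins with the left-hand side itself).

X → T: starts with T
T → P x: starts with P
P → X: starts with X
S → n ): starts with n
X → ε: starts with ε
T → S P *: starts with S

No direct left recursion found.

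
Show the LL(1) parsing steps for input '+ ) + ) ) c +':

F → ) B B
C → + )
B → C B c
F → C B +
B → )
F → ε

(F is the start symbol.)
Stack is shown with the top on the left.

Stack        Input            Action
------------------------------------
F $          + ) + ) ) c + $  output F → C B +
C B + $      + ) + ) ) c + $  output C → + )
+ ) B + $    + ) + ) ) c + $  match '+'
) B + $      ) + ) ) c + $    match ')'
B + $        + ) ) c + $      output B → C B c
C B c + $    + ) ) c + $      output C → + )
+ ) B c + $  + ) ) c + $      match '+'
) B c + $    ) ) c + $        match ')'
B c + $      ) c + $          output B → )
) c + $      ) c + $          match ')'
c + $        c + $            match 'c'
+ $          + $              match '+'
$            $                accept

The string is accepted.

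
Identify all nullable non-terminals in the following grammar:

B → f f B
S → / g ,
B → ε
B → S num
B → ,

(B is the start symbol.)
ε-productions: B → ε
So B is immediately nullable.
No further non-terminal can be added: every production for the remaining non-terminals contains a terminal or a non-nullable non-terminal.
Nullable = { 'B' }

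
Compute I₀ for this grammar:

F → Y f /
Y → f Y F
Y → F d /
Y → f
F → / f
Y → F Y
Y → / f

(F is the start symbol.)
{ [F → . / f], [F → . Y f /], [F' → . F], [Y → . / f], [Y → . F Y], [Y → . F d /], [Y → . f Y F], [Y → . f] }

First, augment the grammar with F' → F
I₀ = CLOSURE({ [F' → . F] }):
  [F' → . F] has the dot before F: add [F → . Y f /], [F → . / f]
  [F → . Y f /] has the dot before Y: add [Y → . f Y F], [Y → . F d /], [Y → . f], [Y → . F Y], [Y → . / f]
No further items can be added.

I₀ = { [F → . / f], [F → . Y f /], [F' → . F], [Y → . / f], [Y → . F Y], [Y → . F d /], [Y → . f Y F], [Y → . f] }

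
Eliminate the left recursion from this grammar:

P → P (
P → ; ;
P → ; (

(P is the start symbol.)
P is directly left-recursive. The standard transformation for
  A → A α₁ | ... | A α_m | β₁ | ... | β_n
is
  A  → β₁ A' | ... | β_n A'
  A' → α₁ A' | ... | α_m A' | ε

P → ; ; becomes P → ; ; P'
P → ; ( becomes P → ; ( P'
P → P ( becomes P' → ( P'
Add P' → ε

Resulting grammar:
P → ; ; P'
P → ; ( P'
P' → ( P'
P' → ε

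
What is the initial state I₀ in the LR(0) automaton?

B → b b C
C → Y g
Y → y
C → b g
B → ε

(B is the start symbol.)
First, augment the grammar with B' → B
I₀ = CLOSURE({ [B' → . B] }):
  [B' → . B] has the dot before B: add [B → . b b C], [B → .]
No further items can be added.

I₀ = { [B → . b b C], [B → .], [B' → . B] }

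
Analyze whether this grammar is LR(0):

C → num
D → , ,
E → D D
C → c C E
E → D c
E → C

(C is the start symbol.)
Yes, the grammar is LR(0)

Augment with C' → C and build the canonical LR(0) collection (I0 = CLOSURE({[C' → . C]}), then GOTO on every symbol after a dot until no new states appear). It has 12 states:
  I0: { [C → . c C E], [C → . num], [C' → . C] }  — shift
  I1: { [C' → C .] }  — accept
  I2: { [C → . c C E], [C → . num], [C → c . C E] }  — shift
  I3: { [C → num .] }  — reduce
  I4: { [C → . c C E], [C → . num], [C → c C . E], [D → . , ,], [E → . C], [E → . D D], [E → . D c] }  — shift
  I5: { [D → , . ,] }  — shift
  I6: { [E → C .] }  — reduce
  I7: { [D → . , ,], [E → D . D], [E → D . c] }  — shift
  I8: { [C → c C E .] }  — reduce
  I9: { [E → D D .] }  — reduce
  I10: { [E → D c .] }  — reduce
  I11: { [D → , , .] }  — reduce

Every state is either a pure shift/goto state or contains exactly one complete item and nothing to shift — no conflicts. The grammar is LR(0).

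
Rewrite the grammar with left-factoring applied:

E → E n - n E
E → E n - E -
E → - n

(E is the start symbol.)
Left-factoring transforms A → αβ₁ | αβ₂ into A → αA' and A' → β₁ | β₂
(α is the longest common prefix among the alternatives). Repeat until
no nonterminal has two alternatives with a common prefix.

Round 1: E has alternatives sharing prefix 'E n -'. Introduce E': E → E n - E'
  Add: E' → n E
  Add: E' → E -

No remaining common prefixes — done.

Resulting grammar:
E → E n - E'
E' → n E
E' → E -
E → - n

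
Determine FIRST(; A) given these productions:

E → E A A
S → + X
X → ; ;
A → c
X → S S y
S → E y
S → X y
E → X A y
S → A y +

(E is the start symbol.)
To compute FIRST(; A), process the symbols left to right:
Symbol ; is a terminal. Add ';' and stop.
FIRST(; A) = { ';' }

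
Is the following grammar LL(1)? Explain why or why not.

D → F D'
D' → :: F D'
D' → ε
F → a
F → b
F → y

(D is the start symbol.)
Yes, the grammar is LL(1).

A grammar is LL(1) if for each non-terminal N with multiple productions, the predict sets of those productions are pairwise disjoint, where PREDICT(N → α) = (FIRST(α) \ {ε}) ∪ (FOLLOW(N) if α ⇒* ε).

Relevant sets:
  FOLLOW(D') = { $ }

For D':
  PREDICT(D' → :: F D') = { '::' }
  PREDICT(D' → ε) = { $ }
For F:
  PREDICT(F → a) = { 'a' }
  PREDICT(F → b) = { 'b' }
  PREDICT(F → y) = { 'y' }
D has a single production, so nothing to check there.

All predict sets are disjoint. The grammar IS LL(1).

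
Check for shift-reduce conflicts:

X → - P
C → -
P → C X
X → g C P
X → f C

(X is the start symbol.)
No shift-reduce conflicts

Augment with X' → X and build the canonical LR(0) collection (I0 = CLOSURE({[X' → . X]}), then GOTO on every symbol after a dot until no new states appear). It has 12 states:
  I0: { [X → . - P], [X → . f C], [X → . g C P], [X' → . X] }  — shift
  I1: { [C → . -], [P → . C X], [X → - . P] }  — shift
  I2: { [X' → X .] }  — accept
  I3: { [C → . -], [X → f . C] }  — shift
  I4: { [C → . -], [X → g . C P] }  — shift
  I5: { [C → - .] }  — reduce
  I6: { [C → . -], [P → . C X], [X → g C . P] }  — shift
  I7: { [P → C . X], [X → . - P], [X → . f C], [X → . g C P] }  — shift
  I8: { [X → g C P .] }  — reduce
  I9: { [P → C X .] }  — reduce
  I10: { [X → f C .] }  — reduce
  I11: { [X → - P .] }  — reduce

No state contains both a complete item and a shift item.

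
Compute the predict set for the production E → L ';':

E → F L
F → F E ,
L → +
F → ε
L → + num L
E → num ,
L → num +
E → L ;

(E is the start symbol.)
PREDICT(E → L ';') = (FIRST(RHS) \ {ε}) ∪ (FOLLOW(E) if ε ∈ FIRST(RHS), i.e. RHS ⇒* ε)
FIRST(L) = { '+', 'num' }
FIRST(L ';') = { '+', 'num' }
ε ∉ FIRST(L ';'), so FOLLOW(E) is not added.
PREDICT(E → L ';') = { '+', 'num' }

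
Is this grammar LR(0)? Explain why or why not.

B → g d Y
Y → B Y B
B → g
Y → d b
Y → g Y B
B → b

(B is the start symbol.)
Augment with B' → B and build the canonical LR(0) collection (I0 = CLOSURE({[B' → . B]}), then GOTO on every symbol after a dot until no new states appear). It has 16 states:
  I0: { [B → . b], [B → . g d Y], [B → . g], [B' → . B] }  — shift
  I1: { [B' → B .] }  — accept
  I2: { [B → b .] }  — reduce
  I3: { [B → g . d Y], [B → g .] }  — shift, reduce
  I4: { [B → . b], [B → . g d Y], [B → . g], [B → g d . Y], [Y → . B Y B], [Y → . d b], [Y → . g Y B] }  — shift
  I5: { [B → . b], [B → . g d Y], [B → . g], [Y → . B Y B], [Y → . d b], [Y → . g Y B], [Y → B . Y B] }  — shift
  I6: { [B → g d Y .] }  — reduce
  I7: { [Y → d . b] }  — shift
  I8: { [B → . b], [B → . g d Y], [B → . g], [B → g . d Y], [B → g .], [Y → . B Y B], [Y → . d b], [Y → . g Y B], [Y → g . Y B] }  — shift, reduce
  I9: { [B → . b], [B → . g d Y], [B → . g], [Y → g Y . B] }  — shift
  I10: { [B → . b], [B → . g d Y], [B → . g], [B → g d . Y], [Y → . B Y B], [Y → . d b], [Y → . g Y B], [Y → d . b] }  — shift
  I11: { [B → b .], [Y → d b .] }  — 2 reduces
  I12: { [Y → g Y B .] }  — reduce
  I13: { [Y → d b .] }  — reduce
  I14: { [B → . b], [B → . g d Y], [B → . g], [Y → B Y . B] }  — shift
  I15: { [Y → B Y B .] }  — reduce

Conflict in state I3:
  Shift-reduce conflict between [B → g .] and [B → g . d Y]
So the grammar is NOT LR(0).

Answer: No. Shift-reduce conflict between [B → g .] and [B → g . d Y]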